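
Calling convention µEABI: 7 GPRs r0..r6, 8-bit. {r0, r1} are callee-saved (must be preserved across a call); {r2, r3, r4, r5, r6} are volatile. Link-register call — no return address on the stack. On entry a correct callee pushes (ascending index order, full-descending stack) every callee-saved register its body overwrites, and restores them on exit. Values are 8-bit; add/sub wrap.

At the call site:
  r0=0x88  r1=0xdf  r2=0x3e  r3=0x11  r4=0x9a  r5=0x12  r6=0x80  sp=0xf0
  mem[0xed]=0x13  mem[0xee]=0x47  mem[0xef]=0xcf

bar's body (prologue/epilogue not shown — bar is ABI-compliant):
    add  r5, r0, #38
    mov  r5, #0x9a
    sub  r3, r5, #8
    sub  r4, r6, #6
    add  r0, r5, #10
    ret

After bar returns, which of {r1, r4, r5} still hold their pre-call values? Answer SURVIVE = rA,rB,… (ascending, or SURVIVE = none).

prologue: push r0 → mem[0xef]=0x88, sp=0xef
body[0] add  r5, r0, #38 → r5=0xae
body[1] mov  r5, #0x9a → r5=0x9a
body[2] sub  r3, r5, #8 → r3=0x92
body[3] sub  r4, r6, #6 → r4=0x7a
body[4] add  r0, r5, #10 → r0=0xa4
epilogue: pop r0=0x88, sp=0xf0
r1: callee-saved, written=False
r4: caller-saved, written=True
r5: caller-saved, written=True

SURVIVE = r1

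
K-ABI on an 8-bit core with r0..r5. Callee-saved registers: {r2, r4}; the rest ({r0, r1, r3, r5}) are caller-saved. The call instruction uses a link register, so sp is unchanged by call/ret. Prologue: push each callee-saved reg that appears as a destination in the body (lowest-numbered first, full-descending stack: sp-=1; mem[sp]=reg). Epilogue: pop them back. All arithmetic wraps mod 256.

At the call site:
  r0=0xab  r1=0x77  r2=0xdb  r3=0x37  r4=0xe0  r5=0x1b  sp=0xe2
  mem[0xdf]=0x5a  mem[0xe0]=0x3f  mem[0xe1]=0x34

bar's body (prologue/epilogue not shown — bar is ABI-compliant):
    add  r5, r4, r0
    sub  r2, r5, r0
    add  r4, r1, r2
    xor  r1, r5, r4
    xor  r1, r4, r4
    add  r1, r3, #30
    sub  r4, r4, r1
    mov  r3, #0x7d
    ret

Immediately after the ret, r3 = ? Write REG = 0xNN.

REG = 0x7d

prologue: push r2 -> mem[0xe1]=0xdb, sp=0xe1
prologue: push r4 -> mem[0xe0]=0xe0, sp=0xe0
body[0] add  r5, r4, r0 -> r5=0x8b
body[1] sub  r2, r5, r0 -> r2=0xe0
body[2] add  r4, r1, r2 -> r4=0x57
body[3] xor  r1, r5, r4 -> r1=0xdc
body[4] xor  r1, r4, r4 -> r1=0x00
body[5] add  r1, r3, #30 -> r1=0x55
body[6] sub  r4, r4, r1 -> r4=0x02
body[7] mov  r3, #0x7d -> r3=0x7d
epilogue: pop r4=0xe0, sp=0xe1
epilogue: pop r2=0xdb, sp=0xe2
r3 is caller-saved -> body value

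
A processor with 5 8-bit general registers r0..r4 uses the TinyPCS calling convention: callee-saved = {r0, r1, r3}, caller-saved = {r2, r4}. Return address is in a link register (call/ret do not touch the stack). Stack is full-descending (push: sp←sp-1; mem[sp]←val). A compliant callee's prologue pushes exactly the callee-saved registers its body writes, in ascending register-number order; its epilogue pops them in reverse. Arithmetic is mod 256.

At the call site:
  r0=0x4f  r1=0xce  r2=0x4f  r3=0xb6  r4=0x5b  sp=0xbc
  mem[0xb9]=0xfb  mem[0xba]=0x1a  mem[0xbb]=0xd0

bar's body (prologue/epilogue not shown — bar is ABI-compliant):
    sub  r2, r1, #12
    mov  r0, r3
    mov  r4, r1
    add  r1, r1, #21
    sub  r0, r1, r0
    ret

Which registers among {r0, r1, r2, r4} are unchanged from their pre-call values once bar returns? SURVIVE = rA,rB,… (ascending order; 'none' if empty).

SURVIVE = r0,r1

prologue: push r0 -> mem[0xbb]=0x4f, sp=0xbb
prologue: push r1 -> mem[0xba]=0xce, sp=0xba
body[0] sub  r2, r1, #12 -> r2=0xc2
body[1] mov  r0, r3 -> r0=0xb6
body[2] mov  r4, r1 -> r4=0xce
body[3] add  r1, r1, #21 -> r1=0xe3
body[4] sub  r0, r1, r0 -> r0=0x2d
epilogue: pop r1=0xce, sp=0xbb
epilogue: pop r0=0x4f, sp=0xbc
r0: callee-saved, written=True
r1: callee-saved, written=True
r2: caller-saved, written=True
r4: caller-saved, written=True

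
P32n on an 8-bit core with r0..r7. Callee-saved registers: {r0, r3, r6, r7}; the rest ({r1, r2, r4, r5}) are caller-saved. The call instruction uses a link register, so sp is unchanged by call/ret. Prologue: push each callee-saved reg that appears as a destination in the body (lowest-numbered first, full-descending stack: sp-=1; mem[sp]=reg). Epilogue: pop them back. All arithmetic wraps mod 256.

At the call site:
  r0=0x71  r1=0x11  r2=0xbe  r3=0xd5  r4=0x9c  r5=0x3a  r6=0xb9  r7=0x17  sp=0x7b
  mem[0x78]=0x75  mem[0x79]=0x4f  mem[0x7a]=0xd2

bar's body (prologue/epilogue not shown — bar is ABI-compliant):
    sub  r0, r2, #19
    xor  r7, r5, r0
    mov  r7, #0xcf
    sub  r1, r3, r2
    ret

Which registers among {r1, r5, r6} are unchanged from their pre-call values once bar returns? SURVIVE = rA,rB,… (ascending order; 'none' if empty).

SURVIVE = r5,r6

prologue: push r0 → mem[0x7a]=0x71, sp=0x7a
prologue: push r7 → mem[0x79]=0x17, sp=0x79
body[0] sub  r0, r2, #19 → r0=0xab
body[1] xor  r7, r5, r0 → r7=0x91
body[2] mov  r7, #0xcf → r7=0xcf
body[3] sub  r1, r3, r2 → r1=0x17
epilogue: pop r7=0x17, sp=0x7a
epilogue: pop r0=0x71, sp=0x7b
r1: caller-saved, written=True
r5: caller-saved, written=False
r6: callee-saved, written=False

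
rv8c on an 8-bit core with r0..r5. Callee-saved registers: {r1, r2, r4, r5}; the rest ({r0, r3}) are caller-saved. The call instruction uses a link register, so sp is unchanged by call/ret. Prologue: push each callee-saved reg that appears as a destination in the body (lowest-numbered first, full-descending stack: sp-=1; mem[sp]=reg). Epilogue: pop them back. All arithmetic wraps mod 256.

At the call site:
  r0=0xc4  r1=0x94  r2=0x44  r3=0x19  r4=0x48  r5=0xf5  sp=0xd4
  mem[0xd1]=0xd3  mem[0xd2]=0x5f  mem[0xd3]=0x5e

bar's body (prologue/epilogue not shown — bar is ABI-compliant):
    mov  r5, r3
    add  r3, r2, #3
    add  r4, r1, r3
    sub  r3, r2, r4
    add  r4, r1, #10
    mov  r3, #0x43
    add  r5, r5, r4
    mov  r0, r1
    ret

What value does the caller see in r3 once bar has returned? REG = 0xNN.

prologue: push r4 -> mem[0xd3]=0x48, sp=0xd3
prologue: push r5 -> mem[0xd2]=0xf5, sp=0xd2
body[0] mov  r5, r3 -> r5=0x19
body[1] add  r3, r2, #3 -> r3=0x47
body[2] add  r4, r1, r3 -> r4=0xdb
body[3] sub  r3, r2, r4 -> r3=0x69
body[4] add  r4, r1, #10 -> r4=0x9e
body[5] mov  r3, #0x43 -> r3=0x43
body[6] add  r5, r5, r4 -> r5=0xb7
body[7] mov  r0, r1 -> r0=0x94
epilogue: pop r5=0xf5, sp=0xd3
epilogue: pop r4=0x48, sp=0xd4
r3 is caller-saved -> body value

REG = 0x43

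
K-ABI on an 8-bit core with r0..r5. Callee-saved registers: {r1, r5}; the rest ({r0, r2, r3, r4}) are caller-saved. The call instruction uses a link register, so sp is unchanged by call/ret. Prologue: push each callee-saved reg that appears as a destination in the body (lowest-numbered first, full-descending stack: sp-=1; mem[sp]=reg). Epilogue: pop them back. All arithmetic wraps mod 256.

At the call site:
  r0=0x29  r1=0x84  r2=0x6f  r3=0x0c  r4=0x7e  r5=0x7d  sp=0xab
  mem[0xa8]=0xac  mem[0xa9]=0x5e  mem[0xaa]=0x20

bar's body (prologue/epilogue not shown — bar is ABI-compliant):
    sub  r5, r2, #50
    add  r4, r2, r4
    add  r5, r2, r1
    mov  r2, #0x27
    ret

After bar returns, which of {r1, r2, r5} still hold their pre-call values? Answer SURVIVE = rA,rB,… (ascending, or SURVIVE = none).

prologue: push r5 → mem[0xaa]=0x7d, sp=0xaa
body[0] sub  r5, r2, #50 → r5=0x3d
body[1] add  r4, r2, r4 → r4=0xed
body[2] add  r5, r2, r1 → r5=0xf3
body[3] mov  r2, #0x27 → r2=0x27
epilogue: pop r5=0x7d, sp=0xab
r1: callee-saved, written=False
r2: caller-saved, written=True
r5: callee-saved, written=True

SURVIVE = r1,r5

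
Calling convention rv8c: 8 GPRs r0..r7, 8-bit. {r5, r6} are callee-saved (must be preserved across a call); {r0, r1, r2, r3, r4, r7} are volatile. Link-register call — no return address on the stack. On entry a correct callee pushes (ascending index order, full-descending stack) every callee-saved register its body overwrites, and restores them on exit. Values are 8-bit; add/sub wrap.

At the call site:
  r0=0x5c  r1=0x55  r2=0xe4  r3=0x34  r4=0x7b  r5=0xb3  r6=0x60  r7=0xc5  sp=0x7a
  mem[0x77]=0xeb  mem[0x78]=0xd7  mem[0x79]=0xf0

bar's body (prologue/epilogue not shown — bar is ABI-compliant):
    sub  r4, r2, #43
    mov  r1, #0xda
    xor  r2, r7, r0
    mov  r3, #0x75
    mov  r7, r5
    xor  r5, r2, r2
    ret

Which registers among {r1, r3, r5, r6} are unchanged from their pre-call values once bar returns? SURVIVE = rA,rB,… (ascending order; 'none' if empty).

prologue: push r5 -> mem[0x79]=0xb3, sp=0x79
body[0] sub  r4, r2, #43 -> r4=0xb9
body[1] mov  r1, #0xda -> r1=0xda
body[2] xor  r2, r7, r0 -> r2=0x99
body[3] mov  r3, #0x75 -> r3=0x75
body[4] mov  r7, r5 -> r7=0xb3
body[5] xor  r5, r2, r2 -> r5=0x00
epilogue: pop r5=0xb3, sp=0x7a
r1: caller-saved, written=True
r3: caller-saved, written=True
r5: callee-saved, written=True
r6: callee-saved, written=False

SURVIVE = r5,r6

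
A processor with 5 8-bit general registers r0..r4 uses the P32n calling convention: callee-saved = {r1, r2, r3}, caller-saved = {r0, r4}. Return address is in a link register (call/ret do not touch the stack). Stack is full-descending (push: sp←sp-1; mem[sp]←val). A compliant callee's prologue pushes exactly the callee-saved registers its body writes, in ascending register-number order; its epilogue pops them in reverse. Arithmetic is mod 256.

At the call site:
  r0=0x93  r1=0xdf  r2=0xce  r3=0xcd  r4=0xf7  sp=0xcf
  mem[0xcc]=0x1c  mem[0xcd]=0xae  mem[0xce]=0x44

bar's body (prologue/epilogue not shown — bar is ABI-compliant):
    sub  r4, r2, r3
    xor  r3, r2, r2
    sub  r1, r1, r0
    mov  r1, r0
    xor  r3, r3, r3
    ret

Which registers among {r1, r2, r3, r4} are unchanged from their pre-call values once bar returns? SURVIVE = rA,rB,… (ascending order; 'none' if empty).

SURVIVE = r1,r2,r3

prologue: push r1 → mem[0xce]=0xdf, sp=0xce
prologue: push r3 → mem[0xcd]=0xcd, sp=0xcd
body[0] sub  r4, r2, r3 → r4=0x01
body[1] xor  r3, r2, r2 → r3=0x00
body[2] sub  r1, r1, r0 → r1=0x4c
body[3] mov  r1, r0 → r1=0x93
body[4] xor  r3, r3, r3 → r3=0x00
epilogue: pop r3=0xcd, sp=0xce
epilogue: pop r1=0xdf, sp=0xcf
r1: callee-saved, written=True
r2: callee-saved, written=False
r3: callee-saved, written=True
r4: caller-saved, written=True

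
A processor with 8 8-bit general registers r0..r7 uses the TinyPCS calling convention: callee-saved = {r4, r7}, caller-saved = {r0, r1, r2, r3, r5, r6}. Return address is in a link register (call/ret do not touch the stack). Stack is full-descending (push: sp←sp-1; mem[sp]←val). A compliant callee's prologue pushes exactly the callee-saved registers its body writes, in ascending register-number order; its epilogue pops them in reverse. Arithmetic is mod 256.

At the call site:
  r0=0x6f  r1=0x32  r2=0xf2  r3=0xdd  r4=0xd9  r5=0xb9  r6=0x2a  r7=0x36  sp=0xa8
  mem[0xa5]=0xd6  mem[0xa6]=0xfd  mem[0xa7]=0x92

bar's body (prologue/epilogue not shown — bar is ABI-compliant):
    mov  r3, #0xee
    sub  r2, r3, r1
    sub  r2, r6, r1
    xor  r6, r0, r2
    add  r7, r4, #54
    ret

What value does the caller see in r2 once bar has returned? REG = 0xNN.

REG = 0xf8

prologue: push r7 -> mem[0xa7]=0x36, sp=0xa7
body[0] mov  r3, #0xee -> r3=0xee
body[1] sub  r2, r3, r1 -> r2=0xbc
body[2] sub  r2, r6, r1 -> r2=0xf8
body[3] xor  r6, r0, r2 -> r6=0x97
body[4] add  r7, r4, #54 -> r7=0x0f
epilogue: pop r7=0x36, sp=0xa8
r2 is caller-saved -> body value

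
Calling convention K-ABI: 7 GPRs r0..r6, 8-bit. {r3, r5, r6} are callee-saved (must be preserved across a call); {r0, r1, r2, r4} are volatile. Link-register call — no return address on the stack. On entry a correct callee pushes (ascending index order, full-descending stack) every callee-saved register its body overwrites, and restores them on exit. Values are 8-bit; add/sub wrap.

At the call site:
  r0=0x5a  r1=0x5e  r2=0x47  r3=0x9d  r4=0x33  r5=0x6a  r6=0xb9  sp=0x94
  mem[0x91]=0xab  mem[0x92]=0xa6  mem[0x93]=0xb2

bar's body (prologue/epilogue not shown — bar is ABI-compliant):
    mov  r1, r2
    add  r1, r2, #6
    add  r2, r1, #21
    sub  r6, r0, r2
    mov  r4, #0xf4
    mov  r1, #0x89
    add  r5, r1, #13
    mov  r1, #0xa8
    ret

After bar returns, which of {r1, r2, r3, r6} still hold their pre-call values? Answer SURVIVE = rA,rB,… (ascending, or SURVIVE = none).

prologue: push r5 -> mem[0x93]=0x6a, sp=0x93
prologue: push r6 -> mem[0x92]=0xb9, sp=0x92
body[0] mov  r1, r2 -> r1=0x47
body[1] add  r1, r2, #6 -> r1=0x4d
body[2] add  r2, r1, #21 -> r2=0x62
body[3] sub  r6, r0, r2 -> r6=0xf8
body[4] mov  r4, #0xf4 -> r4=0xf4
body[5] mov  r1, #0x89 -> r1=0x89
body[6] add  r5, r1, #13 -> r5=0x96
body[7] mov  r1, #0xa8 -> r1=0xa8
epilogue: pop r6=0xb9, sp=0x93
epilogue: pop r5=0x6a, sp=0x94
r1: caller-saved, written=True
r2: caller-saved, written=True
r3: callee-saved, written=False
r6: callee-saved, written=True

SURVIVE = r3,r6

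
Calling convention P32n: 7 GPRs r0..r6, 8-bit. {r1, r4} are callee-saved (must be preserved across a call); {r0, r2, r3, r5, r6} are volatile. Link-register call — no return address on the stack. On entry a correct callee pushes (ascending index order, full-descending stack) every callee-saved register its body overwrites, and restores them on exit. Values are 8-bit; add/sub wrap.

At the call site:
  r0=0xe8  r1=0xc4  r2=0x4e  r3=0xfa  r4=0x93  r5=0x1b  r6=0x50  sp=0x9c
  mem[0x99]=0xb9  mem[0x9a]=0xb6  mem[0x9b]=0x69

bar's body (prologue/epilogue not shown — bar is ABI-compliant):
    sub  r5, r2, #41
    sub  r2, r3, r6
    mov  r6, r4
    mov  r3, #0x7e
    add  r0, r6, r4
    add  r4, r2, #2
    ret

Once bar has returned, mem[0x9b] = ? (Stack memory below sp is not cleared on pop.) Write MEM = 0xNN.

prologue: push r4 -> mem[0x9b]=0x93, sp=0x9b
body[0] sub  r5, r2, #41 -> r5=0x25
body[1] sub  r2, r3, r6 -> r2=0xaa
body[2] mov  r6, r4 -> r6=0x93
body[3] mov  r3, #0x7e -> r3=0x7e
body[4] add  r0, r6, r4 -> r0=0x26
body[5] add  r4, r2, #2 -> r4=0xac
epilogue: pop r4=0x93, sp=0x9c
prologue pushed ['r4'] at ['0x9b']

MEM = 0x93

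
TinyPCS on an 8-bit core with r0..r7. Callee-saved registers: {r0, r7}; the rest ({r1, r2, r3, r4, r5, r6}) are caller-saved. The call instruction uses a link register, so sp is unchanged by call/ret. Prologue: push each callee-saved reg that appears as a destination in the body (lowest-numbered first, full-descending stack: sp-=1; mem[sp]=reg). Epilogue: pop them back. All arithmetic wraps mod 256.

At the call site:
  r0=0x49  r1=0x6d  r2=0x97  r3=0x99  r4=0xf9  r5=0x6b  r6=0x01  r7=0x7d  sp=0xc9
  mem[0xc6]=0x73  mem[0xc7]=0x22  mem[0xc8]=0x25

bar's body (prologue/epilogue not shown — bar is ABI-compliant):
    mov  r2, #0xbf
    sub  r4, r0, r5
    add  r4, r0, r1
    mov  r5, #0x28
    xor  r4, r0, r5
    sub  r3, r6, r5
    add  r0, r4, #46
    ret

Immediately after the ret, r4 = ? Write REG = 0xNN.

prologue: push r0 → mem[0xc8]=0x49, sp=0xc8
body[0] mov  r2, #0xbf → r2=0xbf
body[1] sub  r4, r0, r5 → r4=0xde
body[2] add  r4, r0, r1 → r4=0xb6
body[3] mov  r5, #0x28 → r5=0x28
body[4] xor  r4, r0, r5 → r4=0x61
body[5] sub  r3, r6, r5 → r3=0xd9
body[6] add  r0, r4, #46 → r0=0x8f
epilogue: pop r0=0x49, sp=0xc9
r4 is caller-saved → body value

REG = 0x61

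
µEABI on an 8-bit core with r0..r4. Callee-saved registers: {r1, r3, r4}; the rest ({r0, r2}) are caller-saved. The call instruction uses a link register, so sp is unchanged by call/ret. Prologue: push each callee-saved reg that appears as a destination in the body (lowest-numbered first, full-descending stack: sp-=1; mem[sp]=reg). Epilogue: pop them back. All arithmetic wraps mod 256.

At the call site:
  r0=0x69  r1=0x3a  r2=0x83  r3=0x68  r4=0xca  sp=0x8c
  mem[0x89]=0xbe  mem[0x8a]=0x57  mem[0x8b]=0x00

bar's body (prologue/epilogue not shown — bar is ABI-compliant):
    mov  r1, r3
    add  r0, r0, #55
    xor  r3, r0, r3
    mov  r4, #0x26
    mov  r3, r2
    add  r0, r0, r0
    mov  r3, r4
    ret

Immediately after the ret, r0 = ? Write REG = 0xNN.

REG = 0x40

prologue: push r1 -> mem[0x8b]=0x3a, sp=0x8b
prologue: push r3 -> mem[0x8a]=0x68, sp=0x8a
prologue: push r4 -> mem[0x89]=0xca, sp=0x89
body[0] mov  r1, r3 -> r1=0x68
body[1] add  r0, r0, #55 -> r0=0xa0
body[2] xor  r3, r0, r3 -> r3=0xc8
body[3] mov  r4, #0x26 -> r4=0x26
body[4] mov  r3, r2 -> r3=0x83
body[5] add  r0, r0, r0 -> r0=0x40
body[6] mov  r3, r4 -> r3=0x26
epilogue: pop r4=0xca, sp=0x8a
epilogue: pop r3=0x68, sp=0x8b
epilogue: pop r1=0x3a, sp=0x8c
r0 is caller-saved -> body value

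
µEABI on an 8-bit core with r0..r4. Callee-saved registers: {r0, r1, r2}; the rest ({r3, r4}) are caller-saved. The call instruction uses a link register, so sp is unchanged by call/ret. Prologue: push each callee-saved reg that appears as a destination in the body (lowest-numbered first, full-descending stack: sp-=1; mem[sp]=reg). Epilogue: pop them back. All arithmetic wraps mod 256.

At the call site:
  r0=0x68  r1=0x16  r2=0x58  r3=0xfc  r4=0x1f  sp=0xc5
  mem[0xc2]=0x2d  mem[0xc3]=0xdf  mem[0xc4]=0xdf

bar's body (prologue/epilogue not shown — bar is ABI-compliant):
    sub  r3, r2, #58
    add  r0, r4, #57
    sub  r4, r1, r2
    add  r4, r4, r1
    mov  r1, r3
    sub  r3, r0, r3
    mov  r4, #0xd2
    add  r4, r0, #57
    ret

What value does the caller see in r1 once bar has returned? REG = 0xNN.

prologue: push r0 → mem[0xc4]=0x68, sp=0xc4
prologue: push r1 → mem[0xc3]=0x16, sp=0xc3
body[0] sub  r3, r2, #58 → r3=0x1e
body[1] add  r0, r4, #57 → r0=0x58
body[2] sub  r4, r1, r2 → r4=0xbe
body[3] add  r4, r4, r1 → r4=0xd4
body[4] mov  r1, r3 → r1=0x1e
body[5] sub  r3, r0, r3 → r3=0x3a
body[6] mov  r4, #0xd2 → r4=0xd2
body[7] add  r4, r0, #57 → r4=0x91
epilogue: pop r1=0x16, sp=0xc4
epilogue: pop r0=0x68, sp=0xc5
r1 is callee-saved → restored

REG = 0x16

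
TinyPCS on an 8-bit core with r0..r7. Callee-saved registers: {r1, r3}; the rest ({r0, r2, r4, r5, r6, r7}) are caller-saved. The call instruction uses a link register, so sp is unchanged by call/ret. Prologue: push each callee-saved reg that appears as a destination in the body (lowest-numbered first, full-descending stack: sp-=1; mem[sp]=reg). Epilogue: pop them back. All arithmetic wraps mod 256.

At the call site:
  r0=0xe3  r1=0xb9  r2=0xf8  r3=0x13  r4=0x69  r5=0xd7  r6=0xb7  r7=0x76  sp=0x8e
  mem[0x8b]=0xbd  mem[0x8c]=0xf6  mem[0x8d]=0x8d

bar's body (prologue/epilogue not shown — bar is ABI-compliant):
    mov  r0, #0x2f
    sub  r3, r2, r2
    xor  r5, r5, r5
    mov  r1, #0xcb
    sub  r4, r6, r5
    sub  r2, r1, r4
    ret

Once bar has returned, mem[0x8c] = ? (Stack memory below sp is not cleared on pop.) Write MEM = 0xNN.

MEM = 0x13

prologue: push r1 → mem[0x8d]=0xb9, sp=0x8d
prologue: push r3 → mem[0x8c]=0x13, sp=0x8c
body[0] mov  r0, #0x2f → r0=0x2f
body[1] sub  r3, r2, r2 → r3=0x00
body[2] xor  r5, r5, r5 → r5=0x00
body[3] mov  r1, #0xcb → r1=0xcb
body[4] sub  r4, r6, r5 → r4=0xb7
body[5] sub  r2, r1, r4 → r2=0x14
epilogue: pop r3=0x13, sp=0x8d
epilogue: pop r1=0xb9, sp=0x8e
prologue pushed ['r1', 'r3'] at ['0x8d', '0x8c']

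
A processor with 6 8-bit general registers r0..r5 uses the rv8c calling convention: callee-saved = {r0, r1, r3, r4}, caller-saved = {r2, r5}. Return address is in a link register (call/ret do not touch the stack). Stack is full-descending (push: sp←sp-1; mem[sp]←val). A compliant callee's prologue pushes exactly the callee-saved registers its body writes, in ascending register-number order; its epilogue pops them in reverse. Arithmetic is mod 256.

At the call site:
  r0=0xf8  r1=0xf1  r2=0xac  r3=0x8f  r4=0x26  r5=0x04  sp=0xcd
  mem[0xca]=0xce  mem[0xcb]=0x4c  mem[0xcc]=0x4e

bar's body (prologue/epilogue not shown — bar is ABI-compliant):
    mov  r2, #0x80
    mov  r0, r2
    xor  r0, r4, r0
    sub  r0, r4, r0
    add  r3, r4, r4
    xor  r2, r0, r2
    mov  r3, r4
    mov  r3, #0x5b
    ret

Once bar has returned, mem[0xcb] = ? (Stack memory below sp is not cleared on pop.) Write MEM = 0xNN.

MEM = 0x8f

prologue: push r0 → mem[0xcc]=0xf8, sp=0xcc
prologue: push r3 → mem[0xcb]=0x8f, sp=0xcb
body[0] mov  r2, #0x80 → r2=0x80
body[1] mov  r0, r2 → r0=0x80
body[2] xor  r0, r4, r0 → r0=0xa6
body[3] sub  r0, r4, r0 → r0=0x80
body[4] add  r3, r4, r4 → r3=0x4c
body[5] xor  r2, r0, r2 → r2=0x00
body[6] mov  r3, r4 → r3=0x26
body[7] mov  r3, #0x5b → r3=0x5b
epilogue: pop r3=0x8f, sp=0xcc
epilogue: pop r0=0xf8, sp=0xcd
prologue pushed ['r0', 'r3'] at ['0xcc', '0xcb']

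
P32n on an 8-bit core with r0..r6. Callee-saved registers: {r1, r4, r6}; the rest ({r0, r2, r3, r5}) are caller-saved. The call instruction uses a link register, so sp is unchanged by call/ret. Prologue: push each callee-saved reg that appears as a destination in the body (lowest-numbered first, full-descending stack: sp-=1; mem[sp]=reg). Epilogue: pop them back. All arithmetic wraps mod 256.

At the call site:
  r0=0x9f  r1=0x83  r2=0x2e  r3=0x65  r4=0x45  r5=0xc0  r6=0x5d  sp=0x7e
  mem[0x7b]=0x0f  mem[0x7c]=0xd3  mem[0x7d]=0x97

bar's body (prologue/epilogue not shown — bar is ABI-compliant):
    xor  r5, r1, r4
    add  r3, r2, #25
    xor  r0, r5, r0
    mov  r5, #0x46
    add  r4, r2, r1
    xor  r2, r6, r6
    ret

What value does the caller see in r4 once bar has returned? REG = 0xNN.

prologue: push r4 → mem[0x7d]=0x45, sp=0x7d
body[0] xor  r5, r1, r4 → r5=0xc6
body[1] add  r3, r2, #25 → r3=0x47
body[2] xor  r0, r5, r0 → r0=0x59
body[3] mov  r5, #0x46 → r5=0x46
body[4] add  r4, r2, r1 → r4=0xb1
body[5] xor  r2, r6, r6 → r2=0x00
epilogue: pop r4=0x45, sp=0x7e
r4 is callee-saved → restored

REG = 0x45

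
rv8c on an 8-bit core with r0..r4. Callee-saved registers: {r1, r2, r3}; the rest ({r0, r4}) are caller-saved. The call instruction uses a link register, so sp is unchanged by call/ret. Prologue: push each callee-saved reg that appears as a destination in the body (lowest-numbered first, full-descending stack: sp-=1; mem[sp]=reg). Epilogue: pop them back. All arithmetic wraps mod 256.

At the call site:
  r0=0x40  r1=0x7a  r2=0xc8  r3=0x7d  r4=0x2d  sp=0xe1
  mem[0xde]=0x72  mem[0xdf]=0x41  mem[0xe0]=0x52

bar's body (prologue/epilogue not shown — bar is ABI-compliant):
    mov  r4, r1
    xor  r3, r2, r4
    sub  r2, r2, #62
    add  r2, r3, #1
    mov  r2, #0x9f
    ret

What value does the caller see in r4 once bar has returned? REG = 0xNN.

prologue: push r2 → mem[0xe0]=0xc8, sp=0xe0
prologue: push r3 → mem[0xdf]=0x7d, sp=0xdf
body[0] mov  r4, r1 → r4=0x7a
body[1] xor  r3, r2, r4 → r3=0xb2
body[2] sub  r2, r2, #62 → r2=0x8a
body[3] add  r2, r3, #1 → r2=0xb3
body[4] mov  r2, #0x9f → r2=0x9f
epilogue: pop r3=0x7d, sp=0xe0
epilogue: pop r2=0xc8, sp=0xe1
r4 is caller-saved → body value

REG = 0x7a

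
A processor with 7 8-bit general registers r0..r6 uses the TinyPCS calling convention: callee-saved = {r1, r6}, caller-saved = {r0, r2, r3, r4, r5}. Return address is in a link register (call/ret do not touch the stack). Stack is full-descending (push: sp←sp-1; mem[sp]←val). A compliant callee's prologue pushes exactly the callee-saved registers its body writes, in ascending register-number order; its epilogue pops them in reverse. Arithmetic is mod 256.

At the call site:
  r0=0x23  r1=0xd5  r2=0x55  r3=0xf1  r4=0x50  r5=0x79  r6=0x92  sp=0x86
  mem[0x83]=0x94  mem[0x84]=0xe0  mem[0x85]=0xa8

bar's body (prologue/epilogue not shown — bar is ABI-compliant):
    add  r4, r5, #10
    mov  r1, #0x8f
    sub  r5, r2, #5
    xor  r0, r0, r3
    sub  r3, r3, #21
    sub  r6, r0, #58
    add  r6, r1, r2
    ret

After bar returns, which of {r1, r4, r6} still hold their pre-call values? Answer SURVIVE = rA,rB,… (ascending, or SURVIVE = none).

prologue: push r1 -> mem[0x85]=0xd5, sp=0x85
prologue: push r6 -> mem[0x84]=0x92, sp=0x84
body[0] add  r4, r5, #10 -> r4=0x83
body[1] mov  r1, #0x8f -> r1=0x8f
body[2] sub  r5, r2, #5 -> r5=0x50
body[3] xor  r0, r0, r3 -> r0=0xd2
body[4] sub  r3, r3, #21 -> r3=0xdc
body[5] sub  r6, r0, #58 -> r6=0x98
body[6] add  r6, r1, r2 -> r6=0xe4
epilogue: pop r6=0x92, sp=0x85
epilogue: pop r1=0xd5, sp=0x86
r1: callee-saved, written=True
r4: caller-saved, written=True
r6: callee-saved, written=True

SURVIVE = r1,r6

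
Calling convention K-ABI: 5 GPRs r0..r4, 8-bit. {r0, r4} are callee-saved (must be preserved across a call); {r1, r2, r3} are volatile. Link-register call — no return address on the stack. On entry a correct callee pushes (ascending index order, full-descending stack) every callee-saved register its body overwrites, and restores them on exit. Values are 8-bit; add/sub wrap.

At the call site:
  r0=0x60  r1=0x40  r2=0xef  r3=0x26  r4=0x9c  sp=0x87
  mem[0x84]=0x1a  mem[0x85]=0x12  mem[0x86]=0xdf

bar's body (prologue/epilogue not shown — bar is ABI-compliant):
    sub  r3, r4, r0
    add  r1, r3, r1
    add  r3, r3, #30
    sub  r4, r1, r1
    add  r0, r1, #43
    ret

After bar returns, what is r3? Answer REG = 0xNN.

REG = 0x5a

prologue: push r0 -> mem[0x86]=0x60, sp=0x86
prologue: push r4 -> mem[0x85]=0x9c, sp=0x85
body[0] sub  r3, r4, r0 -> r3=0x3c
body[1] add  r1, r3, r1 -> r1=0x7c
body[2] add  r3, r3, #30 -> r3=0x5a
body[3] sub  r4, r1, r1 -> r4=0x00
body[4] add  r0, r1, #43 -> r0=0xa7
epilogue: pop r4=0x9c, sp=0x86
epilogue: pop r0=0x60, sp=0x87
r3 is caller-saved -> body value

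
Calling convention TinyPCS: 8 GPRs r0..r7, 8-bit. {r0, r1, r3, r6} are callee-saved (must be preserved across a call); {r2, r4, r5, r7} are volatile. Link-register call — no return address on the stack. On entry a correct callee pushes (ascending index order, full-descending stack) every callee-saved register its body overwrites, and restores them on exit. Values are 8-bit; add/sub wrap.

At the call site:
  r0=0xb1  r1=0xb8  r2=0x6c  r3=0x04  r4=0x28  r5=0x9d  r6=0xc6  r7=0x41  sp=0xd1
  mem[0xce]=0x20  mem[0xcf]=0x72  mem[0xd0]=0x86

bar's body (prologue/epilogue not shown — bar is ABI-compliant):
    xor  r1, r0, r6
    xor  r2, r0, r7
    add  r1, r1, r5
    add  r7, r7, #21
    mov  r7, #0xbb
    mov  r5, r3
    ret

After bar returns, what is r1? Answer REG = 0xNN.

prologue: push r1 → mem[0xd0]=0xb8, sp=0xd0
body[0] xor  r1, r0, r6 → r1=0x77
body[1] xor  r2, r0, r7 → r2=0xf0
body[2] add  r1, r1, r5 → r1=0x14
body[3] add  r7, r7, #21 → r7=0x56
body[4] mov  r7, #0xbb → r7=0xbb
body[5] mov  r5, r3 → r5=0x04
epilogue: pop r1=0xb8, sp=0xd1
r1 is callee-saved → restored

REG = 0xb8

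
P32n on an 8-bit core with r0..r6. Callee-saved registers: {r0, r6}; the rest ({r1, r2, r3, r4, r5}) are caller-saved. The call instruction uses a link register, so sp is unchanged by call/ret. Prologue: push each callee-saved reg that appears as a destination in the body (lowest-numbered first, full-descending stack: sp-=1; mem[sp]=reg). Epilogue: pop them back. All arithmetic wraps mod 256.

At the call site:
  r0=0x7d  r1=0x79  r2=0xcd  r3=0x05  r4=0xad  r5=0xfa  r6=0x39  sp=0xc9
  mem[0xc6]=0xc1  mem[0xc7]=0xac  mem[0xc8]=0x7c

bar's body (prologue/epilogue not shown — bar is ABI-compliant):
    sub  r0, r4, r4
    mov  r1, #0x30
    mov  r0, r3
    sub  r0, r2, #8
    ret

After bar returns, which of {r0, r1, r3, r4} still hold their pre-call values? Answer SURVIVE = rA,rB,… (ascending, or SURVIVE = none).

prologue: push r0 → mem[0xc8]=0x7d, sp=0xc8
body[0] sub  r0, r4, r4 → r0=0x00
body[1] mov  r1, #0x30 → r1=0x30
body[2] mov  r0, r3 → r0=0x05
body[3] sub  r0, r2, #8 → r0=0xc5
epilogue: pop r0=0x7d, sp=0xc9
r0: callee-saved, written=True
r1: caller-saved, written=True
r3: caller-saved, written=False
r4: caller-saved, written=False

SURVIVE = r0,r3,r4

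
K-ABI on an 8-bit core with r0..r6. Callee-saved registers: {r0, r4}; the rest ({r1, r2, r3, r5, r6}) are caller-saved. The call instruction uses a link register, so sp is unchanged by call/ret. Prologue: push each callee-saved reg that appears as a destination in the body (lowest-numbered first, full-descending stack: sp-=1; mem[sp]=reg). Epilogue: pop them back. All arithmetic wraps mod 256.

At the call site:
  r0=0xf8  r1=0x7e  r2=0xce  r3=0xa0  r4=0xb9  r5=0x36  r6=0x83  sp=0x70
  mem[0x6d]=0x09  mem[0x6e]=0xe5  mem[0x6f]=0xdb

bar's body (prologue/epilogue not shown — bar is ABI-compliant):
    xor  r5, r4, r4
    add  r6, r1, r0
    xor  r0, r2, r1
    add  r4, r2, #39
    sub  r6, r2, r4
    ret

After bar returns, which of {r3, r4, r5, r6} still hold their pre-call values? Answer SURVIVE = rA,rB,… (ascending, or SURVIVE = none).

prologue: push r0 → mem[0x6f]=0xf8, sp=0x6f
prologue: push r4 → mem[0x6e]=0xb9, sp=0x6e
body[0] xor  r5, r4, r4 → r5=0x00
body[1] add  r6, r1, r0 → r6=0x76
body[2] xor  r0, r2, r1 → r0=0xb0
body[3] add  r4, r2, #39 → r4=0xf5
body[4] sub  r6, r2, r4 → r6=0xd9
epilogue: pop r4=0xb9, sp=0x6f
epilogue: pop r0=0xf8, sp=0x70
r3: caller-saved, written=False
r4: callee-saved, written=True
r5: caller-saved, written=True
r6: caller-saved, written=True

SURVIVE = r3,r4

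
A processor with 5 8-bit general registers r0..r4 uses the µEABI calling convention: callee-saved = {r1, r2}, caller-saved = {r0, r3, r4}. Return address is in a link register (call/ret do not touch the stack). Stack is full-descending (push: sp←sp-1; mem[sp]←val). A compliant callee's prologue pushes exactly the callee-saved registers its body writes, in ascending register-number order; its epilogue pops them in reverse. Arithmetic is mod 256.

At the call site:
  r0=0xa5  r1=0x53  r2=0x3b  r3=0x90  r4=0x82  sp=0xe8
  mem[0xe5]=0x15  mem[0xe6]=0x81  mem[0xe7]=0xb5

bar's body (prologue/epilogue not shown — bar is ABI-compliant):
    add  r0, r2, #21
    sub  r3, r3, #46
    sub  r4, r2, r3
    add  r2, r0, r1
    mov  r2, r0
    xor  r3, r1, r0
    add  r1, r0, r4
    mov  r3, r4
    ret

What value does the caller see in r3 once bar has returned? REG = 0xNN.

prologue: push r1 → mem[0xe7]=0x53, sp=0xe7
prologue: push r2 → mem[0xe6]=0x3b, sp=0xe6
body[0] add  r0, r2, #21 → r0=0x50
body[1] sub  r3, r3, #46 → r3=0x62
body[2] sub  r4, r2, r3 → r4=0xd9
body[3] add  r2, r0, r1 → r2=0xa3
body[4] mov  r2, r0 → r2=0x50
body[5] xor  r3, r1, r0 → r3=0x03
body[6] add  r1, r0, r4 → r1=0x29
body[7] mov  r3, r4 → r3=0xd9
epilogue: pop r2=0x3b, sp=0xe7
epilogue: pop r1=0x53, sp=0xe8
r3 is caller-saved → body value

REG = 0xd9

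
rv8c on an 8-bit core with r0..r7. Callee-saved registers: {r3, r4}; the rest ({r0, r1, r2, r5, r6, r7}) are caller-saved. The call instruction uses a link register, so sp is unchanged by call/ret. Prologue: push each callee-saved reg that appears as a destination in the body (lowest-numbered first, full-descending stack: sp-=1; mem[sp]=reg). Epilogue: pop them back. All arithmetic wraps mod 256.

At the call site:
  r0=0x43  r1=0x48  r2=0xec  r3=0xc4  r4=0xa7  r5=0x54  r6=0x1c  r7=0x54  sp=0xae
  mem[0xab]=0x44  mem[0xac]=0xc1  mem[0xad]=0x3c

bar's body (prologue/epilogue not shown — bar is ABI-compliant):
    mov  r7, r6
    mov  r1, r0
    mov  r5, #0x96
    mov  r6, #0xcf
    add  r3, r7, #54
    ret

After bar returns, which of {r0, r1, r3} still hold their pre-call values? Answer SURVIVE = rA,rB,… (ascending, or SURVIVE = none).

prologue: push r3 -> mem[0xad]=0xc4, sp=0xad
body[0] mov  r7, r6 -> r7=0x1c
body[1] mov  r1, r0 -> r1=0x43
body[2] mov  r5, #0x96 -> r5=0x96
body[3] mov  r6, #0xcf -> r6=0xcf
body[4] add  r3, r7, #54 -> r3=0x52
epilogue: pop r3=0xc4, sp=0xae
r0: caller-saved, written=False
r1: caller-saved, written=True
r3: callee-saved, written=True

SURVIVE = r0,r3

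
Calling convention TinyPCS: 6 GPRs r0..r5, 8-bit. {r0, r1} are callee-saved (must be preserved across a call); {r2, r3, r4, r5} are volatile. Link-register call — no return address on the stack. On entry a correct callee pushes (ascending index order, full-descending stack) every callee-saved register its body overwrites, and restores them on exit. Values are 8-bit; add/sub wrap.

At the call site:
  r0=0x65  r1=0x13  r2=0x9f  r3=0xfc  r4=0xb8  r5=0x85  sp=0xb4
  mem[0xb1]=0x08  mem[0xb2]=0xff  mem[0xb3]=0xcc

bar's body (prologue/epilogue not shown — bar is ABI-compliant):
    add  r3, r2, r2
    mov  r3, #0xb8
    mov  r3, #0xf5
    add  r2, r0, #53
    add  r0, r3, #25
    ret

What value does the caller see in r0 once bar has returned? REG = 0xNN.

prologue: push r0 -> mem[0xb3]=0x65, sp=0xb3
body[0] add  r3, r2, r2 -> r3=0x3e
body[1] mov  r3, #0xb8 -> r3=0xb8
body[2] mov  r3, #0xf5 -> r3=0xf5
body[3] add  r2, r0, #53 -> r2=0x9a
body[4] add  r0, r3, #25 -> r0=0x0e
epilogue: pop r0=0x65, sp=0xb4
r0 is callee-saved -> restored

REG = 0x65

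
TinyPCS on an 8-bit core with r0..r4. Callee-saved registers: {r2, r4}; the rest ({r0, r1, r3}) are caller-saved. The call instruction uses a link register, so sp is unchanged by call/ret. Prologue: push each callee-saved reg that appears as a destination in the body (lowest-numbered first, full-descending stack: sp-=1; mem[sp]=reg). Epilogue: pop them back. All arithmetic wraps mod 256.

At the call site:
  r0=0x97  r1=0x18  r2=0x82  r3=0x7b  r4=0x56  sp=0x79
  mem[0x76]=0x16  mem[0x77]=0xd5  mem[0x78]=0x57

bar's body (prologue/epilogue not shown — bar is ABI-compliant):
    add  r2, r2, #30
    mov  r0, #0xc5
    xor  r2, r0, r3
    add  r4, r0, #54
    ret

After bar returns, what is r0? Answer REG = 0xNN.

prologue: push r2 -> mem[0x78]=0x82, sp=0x78
prologue: push r4 -> mem[0x77]=0x56, sp=0x77
body[0] add  r2, r2, #30 -> r2=0xa0
body[1] mov  r0, #0xc5 -> r0=0xc5
body[2] xor  r2, r0, r3 -> r2=0xbe
body[3] add  r4, r0, #54 -> r4=0xfb
epilogue: pop r4=0x56, sp=0x78
epilogue: pop r2=0x82, sp=0x79
r0 is caller-saved -> body value

REG = 0xc5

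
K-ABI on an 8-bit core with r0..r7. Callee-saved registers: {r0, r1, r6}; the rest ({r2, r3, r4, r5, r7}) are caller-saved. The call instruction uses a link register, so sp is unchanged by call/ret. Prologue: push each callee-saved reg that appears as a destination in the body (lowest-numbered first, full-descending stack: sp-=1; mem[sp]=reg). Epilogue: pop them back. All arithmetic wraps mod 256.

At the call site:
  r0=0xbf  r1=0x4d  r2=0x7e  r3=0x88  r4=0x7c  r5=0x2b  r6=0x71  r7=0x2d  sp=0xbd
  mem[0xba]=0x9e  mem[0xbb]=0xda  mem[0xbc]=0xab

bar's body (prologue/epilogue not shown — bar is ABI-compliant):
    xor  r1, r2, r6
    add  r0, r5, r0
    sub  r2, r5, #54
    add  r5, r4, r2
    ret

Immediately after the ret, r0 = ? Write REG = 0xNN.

REG = 0xbf

prologue: push r0 -> mem[0xbc]=0xbf, sp=0xbc
prologue: push r1 -> mem[0xbb]=0x4d, sp=0xbb
body[0] xor  r1, r2, r6 -> r1=0x0f
body[1] add  r0, r5, r0 -> r0=0xea
body[2] sub  r2, r5, #54 -> r2=0xf5
body[3] add  r5, r4, r2 -> r5=0x71
epilogue: pop r1=0x4d, sp=0xbc
epilogue: pop r0=0xbf, sp=0xbd
r0 is callee-saved -> restored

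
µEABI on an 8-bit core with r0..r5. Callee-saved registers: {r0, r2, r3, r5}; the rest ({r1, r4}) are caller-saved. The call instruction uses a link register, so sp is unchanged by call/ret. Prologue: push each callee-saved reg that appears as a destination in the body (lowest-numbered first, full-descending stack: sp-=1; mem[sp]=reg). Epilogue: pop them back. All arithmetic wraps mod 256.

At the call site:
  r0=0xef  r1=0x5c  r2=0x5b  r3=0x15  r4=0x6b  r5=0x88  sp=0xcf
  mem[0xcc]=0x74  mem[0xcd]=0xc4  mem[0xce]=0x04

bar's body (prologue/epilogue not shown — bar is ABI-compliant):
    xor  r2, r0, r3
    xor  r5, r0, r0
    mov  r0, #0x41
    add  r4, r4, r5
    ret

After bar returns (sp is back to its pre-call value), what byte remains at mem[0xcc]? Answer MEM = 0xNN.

prologue: push r0 -> mem[0xce]=0xef, sp=0xce
prologue: push r2 -> mem[0xcd]=0x5b, sp=0xcd
prologue: push r5 -> mem[0xcc]=0x88, sp=0xcc
body[0] xor  r2, r0, r3 -> r2=0xfa
body[1] xor  r5, r0, r0 -> r5=0x00
body[2] mov  r0, #0x41 -> r0=0x41
body[3] add  r4, r4, r5 -> r4=0x6b
epilogue: pop r5=0x88, sp=0xcd
epilogue: pop r2=0x5b, sp=0xce
epilogue: pop r0=0xef, sp=0xcf
prologue pushed ['r0', 'r2', 'r5'] at ['0xce', '0xcd', '0xcc']

MEM = 0x88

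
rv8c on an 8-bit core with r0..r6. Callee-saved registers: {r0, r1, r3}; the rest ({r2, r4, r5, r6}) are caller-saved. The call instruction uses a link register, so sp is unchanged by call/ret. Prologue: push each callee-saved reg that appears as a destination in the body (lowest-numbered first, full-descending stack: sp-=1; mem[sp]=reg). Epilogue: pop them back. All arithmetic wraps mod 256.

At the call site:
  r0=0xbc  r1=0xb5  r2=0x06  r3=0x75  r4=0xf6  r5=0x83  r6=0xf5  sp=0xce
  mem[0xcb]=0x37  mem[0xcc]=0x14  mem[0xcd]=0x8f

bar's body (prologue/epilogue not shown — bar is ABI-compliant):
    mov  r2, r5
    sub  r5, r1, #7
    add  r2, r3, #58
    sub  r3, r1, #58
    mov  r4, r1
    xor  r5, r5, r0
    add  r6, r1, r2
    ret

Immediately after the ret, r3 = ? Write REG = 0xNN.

prologue: push r3 → mem[0xcd]=0x75, sp=0xcd
body[0] mov  r2, r5 → r2=0x83
body[1] sub  r5, r1, #7 → r5=0xae
body[2] add  r2, r3, #58 → r2=0xaf
body[3] sub  r3, r1, #58 → r3=0x7b
body[4] mov  r4, r1 → r4=0xb5
body[5] xor  r5, r5, r0 → r5=0x12
body[6] add  r6, r1, r2 → r6=0x64
epilogue: pop r3=0x75, sp=0xce
r3 is callee-saved → restored

REG = 0x75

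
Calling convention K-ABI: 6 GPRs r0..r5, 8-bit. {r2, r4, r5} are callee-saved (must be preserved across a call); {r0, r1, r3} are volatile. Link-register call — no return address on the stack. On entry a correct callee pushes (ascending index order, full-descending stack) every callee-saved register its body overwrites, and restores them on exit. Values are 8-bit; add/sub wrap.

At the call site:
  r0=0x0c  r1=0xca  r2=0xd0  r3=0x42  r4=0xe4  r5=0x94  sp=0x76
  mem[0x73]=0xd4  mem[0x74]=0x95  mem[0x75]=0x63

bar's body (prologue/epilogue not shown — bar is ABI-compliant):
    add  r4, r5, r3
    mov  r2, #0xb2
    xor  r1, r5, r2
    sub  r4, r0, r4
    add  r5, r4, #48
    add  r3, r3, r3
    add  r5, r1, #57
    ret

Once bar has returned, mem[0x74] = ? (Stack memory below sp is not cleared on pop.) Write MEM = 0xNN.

prologue: push r2 -> mem[0x75]=0xd0, sp=0x75
prologue: push r4 -> mem[0x74]=0xe4, sp=0x74
prologue: push r5 -> mem[0x73]=0x94, sp=0x73
body[0] add  r4, r5, r3 -> r4=0xd6
body[1] mov  r2, #0xb2 -> r2=0xb2
body[2] xor  r1, r5, r2 -> r1=0x26
body[3] sub  r4, r0, r4 -> r4=0x36
body[4] add  r5, r4, #48 -> r5=0x66
body[5] add  r3, r3, r3 -> r3=0x84
body[6] add  r5, r1, #57 -> r5=0x5f
epilogue: pop r5=0x94, sp=0x74
epilogue: pop r4=0xe4, sp=0x75
epilogue: pop r2=0xd0, sp=0x76
prologue pushed ['r2', 'r4', 'r5'] at ['0x75', '0x74', '0x73']

MEM = 0xe4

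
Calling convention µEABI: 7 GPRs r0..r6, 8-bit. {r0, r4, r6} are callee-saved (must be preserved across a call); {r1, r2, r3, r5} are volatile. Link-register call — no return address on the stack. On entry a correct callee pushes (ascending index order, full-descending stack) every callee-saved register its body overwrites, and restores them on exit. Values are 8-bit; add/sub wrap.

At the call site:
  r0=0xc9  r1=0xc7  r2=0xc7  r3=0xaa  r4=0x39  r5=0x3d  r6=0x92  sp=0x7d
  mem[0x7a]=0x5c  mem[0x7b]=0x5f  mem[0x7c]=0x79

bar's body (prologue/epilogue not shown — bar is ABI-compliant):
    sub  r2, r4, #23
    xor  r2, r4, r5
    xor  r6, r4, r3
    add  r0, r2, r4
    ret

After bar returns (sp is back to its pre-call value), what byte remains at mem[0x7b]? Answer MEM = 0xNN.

prologue: push r0 -> mem[0x7c]=0xc9, sp=0x7c
prologue: push r6 -> mem[0x7b]=0x92, sp=0x7b
body[0] sub  r2, r4, #23 -> r2=0x22
body[1] xor  r2, r4, r5 -> r2=0x04
body[2] xor  r6, r4, r3 -> r6=0x93
body[3] add  r0, r2, r4 -> r0=0x3d
epilogue: pop r6=0x92, sp=0x7c
epilogue: pop r0=0xc9, sp=0x7d
prologue pushed ['r0', 'r6'] at ['0x7c', '0x7b']

MEM = 0x92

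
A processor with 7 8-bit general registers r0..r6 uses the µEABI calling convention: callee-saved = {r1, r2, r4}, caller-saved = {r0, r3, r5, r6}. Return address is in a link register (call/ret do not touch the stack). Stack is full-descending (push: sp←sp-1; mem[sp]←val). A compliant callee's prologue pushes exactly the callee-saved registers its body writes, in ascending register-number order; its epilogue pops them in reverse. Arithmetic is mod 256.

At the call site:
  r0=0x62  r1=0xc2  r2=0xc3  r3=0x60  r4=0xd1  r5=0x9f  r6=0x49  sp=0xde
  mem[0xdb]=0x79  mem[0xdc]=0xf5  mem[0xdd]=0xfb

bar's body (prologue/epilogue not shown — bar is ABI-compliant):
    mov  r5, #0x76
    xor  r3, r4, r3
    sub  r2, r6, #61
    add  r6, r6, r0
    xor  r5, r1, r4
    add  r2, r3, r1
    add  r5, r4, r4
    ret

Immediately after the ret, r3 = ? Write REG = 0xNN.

prologue: push r2 -> mem[0xdd]=0xc3, sp=0xdd
body[0] mov  r5, #0x76 -> r5=0x76
body[1] xor  r3, r4, r3 -> r3=0xb1
body[2] sub  r2, r6, #61 -> r2=0x0c
body[3] add  r6, r6, r0 -> r6=0xab
body[4] xor  r5, r1, r4 -> r5=0x13
body[5] add  r2, r3, r1 -> r2=0x73
body[6] add  r5, r4, r4 -> r5=0xa2
epilogue: pop r2=0xc3, sp=0xde
r3 is caller-saved -> body value

REG = 0xb1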